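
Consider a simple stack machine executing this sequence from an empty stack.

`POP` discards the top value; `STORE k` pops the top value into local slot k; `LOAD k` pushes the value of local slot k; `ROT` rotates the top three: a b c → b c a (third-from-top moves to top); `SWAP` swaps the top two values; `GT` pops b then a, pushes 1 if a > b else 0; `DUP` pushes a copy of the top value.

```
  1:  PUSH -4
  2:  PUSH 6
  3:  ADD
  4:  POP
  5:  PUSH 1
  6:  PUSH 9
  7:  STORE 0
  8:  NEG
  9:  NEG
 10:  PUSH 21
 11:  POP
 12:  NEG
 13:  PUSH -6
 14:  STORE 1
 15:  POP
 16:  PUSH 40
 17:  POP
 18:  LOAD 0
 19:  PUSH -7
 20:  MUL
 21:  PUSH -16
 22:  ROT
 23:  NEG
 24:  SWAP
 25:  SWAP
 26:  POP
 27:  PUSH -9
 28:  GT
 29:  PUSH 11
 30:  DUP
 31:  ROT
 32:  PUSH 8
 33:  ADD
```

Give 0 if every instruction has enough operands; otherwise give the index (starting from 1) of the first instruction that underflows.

22

PUSH -4  → [-4]
PUSH 6   → [-4, 6]
ADD      → [2]
POP      → []
PUSH 1   → [1]
PUSH 9   → [1, 9]
STORE 0  → [1]
NEG      → [-1]
NEG      → [1]
PUSH 21  → [1, 21]
POP      → [1]
NEG      → [-1]
PUSH -6  → [-1, -6]
STORE 1  → [-1]
POP      → []
PUSH 40  → [40]
POP      → []
LOAD 0   → [9]
PUSH -7  → [9, -7]
MUL      → [-63]
PUSH -16 → [-63, -16]
ROT  — needs 3 operands, stack has 2 → underflow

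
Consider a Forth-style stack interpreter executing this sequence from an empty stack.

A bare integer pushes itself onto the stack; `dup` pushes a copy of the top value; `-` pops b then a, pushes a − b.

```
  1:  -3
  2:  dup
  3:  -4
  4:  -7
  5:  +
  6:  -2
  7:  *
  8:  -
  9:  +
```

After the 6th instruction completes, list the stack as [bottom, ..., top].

-3   [-3]
dup  [-3, -3]
-4   [-3, -3, -4]
-7   [-3, -3, -4, -7]
+    [-3, -3, -11]
-2   [-3, -3, -11, -2]

[-3, -3, -11, -2]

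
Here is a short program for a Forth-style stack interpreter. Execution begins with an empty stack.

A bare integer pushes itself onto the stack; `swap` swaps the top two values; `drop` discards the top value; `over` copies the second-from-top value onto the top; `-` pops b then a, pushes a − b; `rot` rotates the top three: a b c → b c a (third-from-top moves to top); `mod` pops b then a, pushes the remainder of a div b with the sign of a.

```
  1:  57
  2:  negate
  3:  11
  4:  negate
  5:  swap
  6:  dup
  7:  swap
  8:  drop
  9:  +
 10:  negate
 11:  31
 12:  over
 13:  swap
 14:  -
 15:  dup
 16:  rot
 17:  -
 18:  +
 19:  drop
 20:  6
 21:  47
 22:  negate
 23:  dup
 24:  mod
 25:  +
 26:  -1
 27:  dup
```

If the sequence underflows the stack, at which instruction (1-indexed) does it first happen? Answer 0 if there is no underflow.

0

57      [57]
negate  [-57]
11      [-57, 11]
negate  [-57, -11]
swap    [-11, -57]
dup     [-11, -57, -57]
swap    [-11, -57, -57]
drop    [-11, -57]
+       [-68]
negate  [68]
31      [68, 31]
over    [68, 31, 68]
swap    [68, 68, 31]
-       [68, 37]
dup     [68, 37, 37]
rot     [37, 37, 68]
-       [37, -31]
+       [6]
drop    []
6       [6]
47      [6, 47]
negate  [6, -47]
dup     [6, -47, -47]
mod     [6, 0]
+       [6]
-1      [6, -1]
dup     [6, -1, -1]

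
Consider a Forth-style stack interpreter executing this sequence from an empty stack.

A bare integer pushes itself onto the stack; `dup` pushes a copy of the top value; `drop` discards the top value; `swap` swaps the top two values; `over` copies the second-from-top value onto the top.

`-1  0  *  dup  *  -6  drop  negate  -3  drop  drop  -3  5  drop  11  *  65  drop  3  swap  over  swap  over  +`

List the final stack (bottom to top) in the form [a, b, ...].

-1     → [-1]
0      → [-1, 0]
*      → [0]
dup    → [0, 0]
*      → [0]
-6     → [0, -6]
drop   → [0]
negate → [0]
-3     → [0, -3]
drop   → [0]
drop   → []
-3     → [-3]
5      → [-3, 5]
drop   → [-3]
11     → [-3, 11]
*      → [-33]
65     → [-33, 65]
drop   → [-33]
3      → [-33, 3]
swap   → [3, -33]
over   → [3, -33, 3]
swap   → [3, 3, -33]
over   → [3, 3, -33, 3]
+      → [3, 3, -30]

[3, 3, -30]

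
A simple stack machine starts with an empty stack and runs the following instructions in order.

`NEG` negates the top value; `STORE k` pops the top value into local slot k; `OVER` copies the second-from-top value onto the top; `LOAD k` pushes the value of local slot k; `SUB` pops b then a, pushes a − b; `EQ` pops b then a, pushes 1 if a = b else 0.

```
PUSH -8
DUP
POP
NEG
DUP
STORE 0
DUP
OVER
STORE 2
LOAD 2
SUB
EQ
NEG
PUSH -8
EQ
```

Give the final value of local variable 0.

8

PUSH -8 : -8
DUP     : -8 -8
POP     : -8
NEG     : 8
DUP     : 8 8
STORE 0 : 8
DUP     : 8 8
OVER    : 8 8 8
STORE 2 : 8 8
LOAD 2  : 8 8 8
SUB     : 8 0
EQ      : 0
NEG     : 0
PUSH -8 : 0 -8
EQ      : 0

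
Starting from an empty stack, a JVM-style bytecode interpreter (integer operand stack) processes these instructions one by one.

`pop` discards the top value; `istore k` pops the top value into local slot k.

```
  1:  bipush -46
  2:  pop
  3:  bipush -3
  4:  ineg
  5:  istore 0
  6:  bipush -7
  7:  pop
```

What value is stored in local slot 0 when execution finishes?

bipush -46 : [-46]
pop        : []
bipush -3  : [-3]
ineg       : [3]
istore 0   : []
bipush -7  : [-7]
pop        : []

3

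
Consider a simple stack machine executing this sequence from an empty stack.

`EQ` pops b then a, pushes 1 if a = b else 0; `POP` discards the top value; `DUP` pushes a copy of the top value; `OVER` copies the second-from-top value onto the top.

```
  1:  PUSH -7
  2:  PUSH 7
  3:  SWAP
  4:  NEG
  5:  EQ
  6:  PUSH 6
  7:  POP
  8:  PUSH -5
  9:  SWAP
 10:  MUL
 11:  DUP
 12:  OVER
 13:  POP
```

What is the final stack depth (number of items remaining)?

2

PUSH -7 → [-7]
PUSH 7  → [-7, 7]
SWAP    → [7, -7]
NEG     → [7, 7]
EQ      → [1]
PUSH 6  → [1, 6]
POP     → [1]
PUSH -5 → [1, -5]
SWAP    → [-5, 1]
MUL     → [-5]
DUP     → [-5, -5]
OVER    → [-5, -5, -5]
POP     → [-5, -5]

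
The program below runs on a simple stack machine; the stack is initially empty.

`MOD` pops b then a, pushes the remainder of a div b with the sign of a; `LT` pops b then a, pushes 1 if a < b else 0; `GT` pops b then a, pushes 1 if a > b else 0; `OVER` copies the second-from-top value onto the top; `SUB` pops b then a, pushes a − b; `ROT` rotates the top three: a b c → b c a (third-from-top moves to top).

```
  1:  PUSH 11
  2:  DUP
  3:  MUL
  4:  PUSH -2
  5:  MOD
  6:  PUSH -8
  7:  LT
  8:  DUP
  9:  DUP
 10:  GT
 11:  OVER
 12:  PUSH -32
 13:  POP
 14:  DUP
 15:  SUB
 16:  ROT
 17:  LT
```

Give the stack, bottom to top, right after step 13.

[0, 0, 0]

PUSH 11  -> [11]
DUP      -> [11, 11]
MUL      -> [121]
PUSH -2  -> [121, -2]
MOD      -> [1]
PUSH -8  -> [1, -8]
LT       -> [0]
DUP      -> [0, 0]
DUP      -> [0, 0, 0]
GT       -> [0, 0]
OVER     -> [0, 0, 0]
PUSH -32 -> [0, 0, 0, -32]
POP      -> [0, 0, 0]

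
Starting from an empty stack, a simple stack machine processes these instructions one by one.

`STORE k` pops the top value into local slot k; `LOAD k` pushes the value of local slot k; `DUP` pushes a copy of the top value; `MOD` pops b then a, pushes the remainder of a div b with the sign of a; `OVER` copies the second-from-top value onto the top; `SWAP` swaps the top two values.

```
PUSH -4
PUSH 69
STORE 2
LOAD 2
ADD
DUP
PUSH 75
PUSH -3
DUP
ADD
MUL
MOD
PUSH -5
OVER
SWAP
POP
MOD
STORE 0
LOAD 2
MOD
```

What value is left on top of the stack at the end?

65

PUSH -4  -4
PUSH 69  -4 69
STORE 2  -4
LOAD 2   -4 69
ADD      65
DUP      65 65
PUSH 75  65 65 75
PUSH -3  65 65 75 -3
DUP      65 65 75 -3 -3
ADD      65 65 75 -6
MUL      65 65 -450
MOD      65 65
PUSH -5  65 65 -5
OVER     65 65 -5 65
SWAP     65 65 65 -5
POP      65 65 65
MOD      65 0
STORE 0  65
LOAD 2   65 69
MOD      65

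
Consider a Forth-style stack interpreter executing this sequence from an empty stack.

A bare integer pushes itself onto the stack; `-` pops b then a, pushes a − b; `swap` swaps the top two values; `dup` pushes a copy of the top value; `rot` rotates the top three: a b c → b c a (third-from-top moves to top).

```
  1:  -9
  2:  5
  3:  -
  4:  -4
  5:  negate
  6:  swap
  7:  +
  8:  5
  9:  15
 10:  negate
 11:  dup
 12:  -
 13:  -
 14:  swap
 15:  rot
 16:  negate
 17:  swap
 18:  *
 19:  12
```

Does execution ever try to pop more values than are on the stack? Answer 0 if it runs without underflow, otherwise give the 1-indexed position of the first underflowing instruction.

15

-9     → -9
5      → -9 5
-      → -14
-4     → -14 -4
negate → -14 4
swap   → 4 -14
+      → -10
5      → -10 5
15     → -10 5 15
negate → -10 5 -15
dup    → -10 5 -15 -15
-      → -10 5 0
-      → -10 5
swap   → 5 -10
rot  — needs 3 operands, stack has 2 → underflow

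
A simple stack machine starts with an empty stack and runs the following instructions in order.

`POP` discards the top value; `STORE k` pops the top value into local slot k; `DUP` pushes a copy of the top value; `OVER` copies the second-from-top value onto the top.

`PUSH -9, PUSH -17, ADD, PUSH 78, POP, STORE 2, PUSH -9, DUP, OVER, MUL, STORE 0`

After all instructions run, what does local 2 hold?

-26

PUSH -9  → [-9]
PUSH -17 → [-9, -17]
ADD      → [-26]
PUSH 78  → [-26, 78]
POP      → [-26]
STORE 2  → []
PUSH -9  → [-9]
DUP      → [-9, -9]
OVER     → [-9, -9, -9]
MUL      → [-9, 81]
STORE 0  → [-9]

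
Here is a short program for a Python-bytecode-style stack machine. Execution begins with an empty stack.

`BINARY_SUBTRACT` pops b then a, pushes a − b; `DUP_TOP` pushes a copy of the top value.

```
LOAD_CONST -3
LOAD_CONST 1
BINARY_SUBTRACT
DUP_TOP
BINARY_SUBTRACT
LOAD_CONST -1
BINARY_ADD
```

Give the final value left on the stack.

LOAD_CONST -3   -> -3
LOAD_CONST 1    -> -3 1
BINARY_SUBTRACT -> -4
DUP_TOP         -> -4 -4
BINARY_SUBTRACT -> 0
LOAD_CONST -1   -> 0 -1
BINARY_ADD      -> -1

-1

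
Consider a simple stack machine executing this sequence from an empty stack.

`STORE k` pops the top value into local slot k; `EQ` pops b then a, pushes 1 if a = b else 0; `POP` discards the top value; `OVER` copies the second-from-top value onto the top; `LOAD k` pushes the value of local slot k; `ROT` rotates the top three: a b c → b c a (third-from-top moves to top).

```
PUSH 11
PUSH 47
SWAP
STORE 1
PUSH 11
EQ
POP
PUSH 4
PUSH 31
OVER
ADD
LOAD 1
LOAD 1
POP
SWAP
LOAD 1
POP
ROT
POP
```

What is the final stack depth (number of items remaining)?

PUSH 11  11
PUSH 47  11 47
SWAP     47 11
STORE 1  47
PUSH 11  47 11
EQ       0
POP      (empty)
PUSH 4   4
PUSH 31  4 31
OVER     4 31 4
ADD      4 35
LOAD 1   4 35 11
LOAD 1   4 35 11 11
POP      4 35 11
SWAP     4 11 35
LOAD 1   4 11 35 11
POP      4 11 35
ROT      11 35 4
POP      11 35

2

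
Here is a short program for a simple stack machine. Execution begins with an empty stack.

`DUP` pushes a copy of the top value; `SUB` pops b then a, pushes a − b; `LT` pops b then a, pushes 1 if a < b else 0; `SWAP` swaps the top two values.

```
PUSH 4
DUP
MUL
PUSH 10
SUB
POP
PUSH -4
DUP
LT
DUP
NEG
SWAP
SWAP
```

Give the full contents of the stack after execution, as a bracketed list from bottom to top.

PUSH 4   4
DUP      4 4
MUL      16
PUSH 10  16 10
SUB      6
POP      (empty)
PUSH -4  -4
DUP      -4 -4
LT       0
DUP      0 0
NEG      0 0
SWAP     0 0
SWAP     0 0

[0, 0]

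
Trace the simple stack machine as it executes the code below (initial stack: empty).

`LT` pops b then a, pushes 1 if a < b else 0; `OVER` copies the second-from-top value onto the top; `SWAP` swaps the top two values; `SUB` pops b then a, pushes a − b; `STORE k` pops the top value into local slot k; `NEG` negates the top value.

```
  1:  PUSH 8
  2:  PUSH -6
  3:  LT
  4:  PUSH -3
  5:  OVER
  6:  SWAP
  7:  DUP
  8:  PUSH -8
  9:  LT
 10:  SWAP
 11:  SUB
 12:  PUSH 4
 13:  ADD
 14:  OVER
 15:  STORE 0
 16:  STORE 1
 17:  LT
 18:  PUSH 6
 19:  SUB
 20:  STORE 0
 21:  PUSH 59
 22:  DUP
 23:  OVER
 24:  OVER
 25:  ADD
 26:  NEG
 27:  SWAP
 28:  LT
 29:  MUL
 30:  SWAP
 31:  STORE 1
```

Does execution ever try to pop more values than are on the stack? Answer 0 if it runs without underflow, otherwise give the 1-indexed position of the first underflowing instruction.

30

PUSH 8  : 8
PUSH -6 : 8 -6
LT      : 0
PUSH -3 : 0 -3
OVER    : 0 -3 0
SWAP    : 0 0 -3
DUP     : 0 0 -3 -3
PUSH -8 : 0 0 -3 -3 -8
LT      : 0 0 -3 0
SWAP    : 0 0 0 -3
SUB     : 0 0 3
PUSH 4  : 0 0 3 4
ADD     : 0 0 7
OVER    : 0 0 7 0
STORE 0 : 0 0 7
STORE 1 : 0 0
LT      : 0
PUSH 6  : 0 6
SUB     : -6
STORE 0 : (empty)
PUSH 59 : 59
DUP     : 59 59
OVER    : 59 59 59
OVER    : 59 59 59 59
ADD     : 59 59 118
NEG     : 59 59 -118
SWAP    : 59 -118 59
LT      : 59 1
MUL     : 59
SWAP  — needs 2 operands, stack has 1 → underflow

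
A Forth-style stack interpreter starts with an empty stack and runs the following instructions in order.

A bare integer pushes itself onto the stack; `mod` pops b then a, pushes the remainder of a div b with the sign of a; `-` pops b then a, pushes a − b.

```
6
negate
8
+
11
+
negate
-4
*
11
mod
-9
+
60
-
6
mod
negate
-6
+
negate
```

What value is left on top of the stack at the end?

6      -> [6]
negate -> [-6]
8      -> [-6, 8]
+      -> [2]
11     -> [2, 11]
+      -> [13]
negate -> [-13]
-4     -> [-13, -4]
*      -> [52]
11     -> [52, 11]
mod    -> [8]
-9     -> [8, -9]
+      -> [-1]
60     -> [-1, 60]
-      -> [-61]
6      -> [-61, 6]
mod    -> [-1]
negate -> [1]
-6     -> [1, -6]
+      -> [-5]
negate -> [5]

5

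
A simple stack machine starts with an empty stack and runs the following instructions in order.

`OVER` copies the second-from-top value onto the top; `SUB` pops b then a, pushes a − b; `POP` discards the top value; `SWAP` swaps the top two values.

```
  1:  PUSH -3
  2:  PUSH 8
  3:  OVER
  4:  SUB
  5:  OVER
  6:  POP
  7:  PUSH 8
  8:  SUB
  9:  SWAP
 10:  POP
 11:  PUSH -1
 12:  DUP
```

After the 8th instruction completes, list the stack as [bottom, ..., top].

[-3, 3]

PUSH -3 : -3
PUSH 8  : -3 8
OVER    : -3 8 -3
SUB     : -3 11
OVER    : -3 11 -3
POP     : -3 11
PUSH 8  : -3 11 8
SUB     : -3 3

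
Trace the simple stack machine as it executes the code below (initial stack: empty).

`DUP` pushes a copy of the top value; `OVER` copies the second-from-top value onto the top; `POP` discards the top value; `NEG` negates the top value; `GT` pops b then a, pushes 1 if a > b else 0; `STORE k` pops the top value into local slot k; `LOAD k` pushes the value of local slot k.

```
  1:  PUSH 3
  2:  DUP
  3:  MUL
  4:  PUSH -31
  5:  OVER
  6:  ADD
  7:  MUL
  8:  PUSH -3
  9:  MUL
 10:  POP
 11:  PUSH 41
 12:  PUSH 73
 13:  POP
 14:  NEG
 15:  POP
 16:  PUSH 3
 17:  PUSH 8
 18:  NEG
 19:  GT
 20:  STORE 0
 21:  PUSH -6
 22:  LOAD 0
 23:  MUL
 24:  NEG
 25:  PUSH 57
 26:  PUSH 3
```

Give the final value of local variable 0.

PUSH 3   → [3]
DUP      → [3, 3]
MUL      → [9]
PUSH -31 → [9, -31]
OVER     → [9, -31, 9]
ADD      → [9, -22]
MUL      → [-198]
PUSH -3  → [-198, -3]
MUL      → [594]
POP      → []
PUSH 41  → [41]
PUSH 73  → [41, 73]
POP      → [41]
NEG      → [-41]
POP      → []
PUSH 3   → [3]
PUSH 8   → [3, 8]
NEG      → [3, -8]
GT       → [1]
STORE 0  → []
PUSH -6  → [-6]
LOAD 0   → [-6, 1]
MUL      → [-6]
NEG      → [6]
PUSH 57  → [6, 57]
PUSH 3   → [6, 57, 3]

1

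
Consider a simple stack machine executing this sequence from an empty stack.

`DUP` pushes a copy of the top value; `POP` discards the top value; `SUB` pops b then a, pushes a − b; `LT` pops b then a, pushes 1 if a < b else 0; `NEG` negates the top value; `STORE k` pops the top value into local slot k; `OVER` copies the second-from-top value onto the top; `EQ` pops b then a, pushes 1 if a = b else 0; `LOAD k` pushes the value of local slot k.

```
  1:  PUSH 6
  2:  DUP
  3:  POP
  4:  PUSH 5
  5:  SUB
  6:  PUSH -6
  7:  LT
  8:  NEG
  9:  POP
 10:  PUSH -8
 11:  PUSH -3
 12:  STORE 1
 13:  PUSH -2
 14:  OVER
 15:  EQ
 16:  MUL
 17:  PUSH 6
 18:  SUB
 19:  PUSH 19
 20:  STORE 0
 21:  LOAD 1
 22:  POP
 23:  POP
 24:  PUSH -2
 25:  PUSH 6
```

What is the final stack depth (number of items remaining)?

2

PUSH 6   [6]
DUP      [6, 6]
POP      [6]
PUSH 5   [6, 5]
SUB      [1]
PUSH -6  [1, -6]
LT       [0]
NEG      [0]
POP      []
PUSH -8  [-8]
PUSH -3  [-8, -3]
STORE 1  [-8]
PUSH -2  [-8, -2]
OVER     [-8, -2, -8]
EQ       [-8, 0]
MUL      [0]
PUSH 6   [0, 6]
SUB      [-6]
PUSH 19  [-6, 19]
STORE 0  [-6]
LOAD 1   [-6, -3]
POP      [-6]
POP      []
PUSH -2  [-2]
PUSH 6   [-2, 6]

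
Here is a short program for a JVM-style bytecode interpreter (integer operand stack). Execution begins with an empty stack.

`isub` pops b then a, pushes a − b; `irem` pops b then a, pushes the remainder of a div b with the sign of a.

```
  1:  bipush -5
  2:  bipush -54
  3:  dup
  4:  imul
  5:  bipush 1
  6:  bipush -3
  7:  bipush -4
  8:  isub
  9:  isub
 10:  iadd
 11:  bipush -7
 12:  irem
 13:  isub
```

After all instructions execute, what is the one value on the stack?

bipush -5  : [-5]
bipush -54 : [-5, -54]
dup        : [-5, -54, -54]
imul       : [-5, 2916]
bipush 1   : [-5, 2916, 1]
bipush -3  : [-5, 2916, 1, -3]
bipush -4  : [-5, 2916, 1, -3, -4]
isub       : [-5, 2916, 1, 1]
isub       : [-5, 2916, 0]
iadd       : [-5, 2916]
bipush -7  : [-5, 2916, -7]
irem       : [-5, 4]
isub       : [-9]

-9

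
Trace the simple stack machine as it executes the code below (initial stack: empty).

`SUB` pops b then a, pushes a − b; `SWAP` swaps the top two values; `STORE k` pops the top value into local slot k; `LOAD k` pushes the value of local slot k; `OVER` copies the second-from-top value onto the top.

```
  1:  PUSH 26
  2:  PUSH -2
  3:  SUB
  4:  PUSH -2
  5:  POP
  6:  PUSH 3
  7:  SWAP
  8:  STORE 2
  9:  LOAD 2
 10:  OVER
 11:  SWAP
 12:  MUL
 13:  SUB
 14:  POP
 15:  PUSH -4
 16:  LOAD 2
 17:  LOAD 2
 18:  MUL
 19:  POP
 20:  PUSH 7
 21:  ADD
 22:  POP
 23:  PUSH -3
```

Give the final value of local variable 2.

PUSH 26 -> 26
PUSH -2 -> 26 -2
SUB     -> 28
PUSH -2 -> 28 -2
POP     -> 28
PUSH 3  -> 28 3
SWAP    -> 3 28
STORE 2 -> 3
LOAD 2  -> 3 28
OVER    -> 3 28 3
SWAP    -> 3 3 28
MUL     -> 3 84
SUB     -> -81
POP     -> (empty)
PUSH -4 -> -4
LOAD 2  -> -4 28
LOAD 2  -> -4 28 28
MUL     -> -4 784
POP     -> -4
PUSH 7  -> -4 7
ADD     -> 3
POP     -> (empty)
PUSH -3 -> -3

28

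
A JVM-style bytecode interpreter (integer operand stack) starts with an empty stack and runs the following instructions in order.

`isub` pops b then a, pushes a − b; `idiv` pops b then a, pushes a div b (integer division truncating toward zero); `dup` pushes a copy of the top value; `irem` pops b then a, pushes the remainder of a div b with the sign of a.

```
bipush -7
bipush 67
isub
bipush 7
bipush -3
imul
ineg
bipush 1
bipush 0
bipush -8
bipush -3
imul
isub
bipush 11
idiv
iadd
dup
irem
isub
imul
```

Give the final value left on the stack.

-1554

bipush -7 : [-7]
bipush 67 : [-7, 67]
isub      : [-74]
bipush 7  : [-74, 7]
bipush -3 : [-74, 7, -3]
imul      : [-74, -21]
ineg      : [-74, 21]
bipush 1  : [-74, 21, 1]
bipush 0  : [-74, 21, 1, 0]
bipush -8 : [-74, 21, 1, 0, -8]
bipush -3 : [-74, 21, 1, 0, -8, -3]
imul      : [-74, 21, 1, 0, 24]
isub      : [-74, 21, 1, -24]
bipush 11 : [-74, 21, 1, -24, 11]
idiv      : [-74, 21, 1, -2]
iadd      : [-74, 21, -1]
dup       : [-74, 21, -1, -1]
irem      : [-74, 21, 0]
isub      : [-74, 21]
imul      : [-1554]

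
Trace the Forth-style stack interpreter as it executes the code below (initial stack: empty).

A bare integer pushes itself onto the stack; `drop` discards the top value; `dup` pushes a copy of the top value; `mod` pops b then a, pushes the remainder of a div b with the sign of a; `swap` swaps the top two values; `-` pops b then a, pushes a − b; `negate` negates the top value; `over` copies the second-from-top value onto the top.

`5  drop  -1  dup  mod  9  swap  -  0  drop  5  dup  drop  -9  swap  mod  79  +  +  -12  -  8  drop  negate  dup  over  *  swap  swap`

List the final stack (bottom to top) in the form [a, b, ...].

[-96, 9216]

5      -> 5
drop   -> (empty)
-1     -> -1
dup    -> -1 -1
mod    -> 0
9      -> 0 9
swap   -> 9 0
-      -> 9
0      -> 9 0
drop   -> 9
5      -> 9 5
dup    -> 9 5 5
drop   -> 9 5
-9     -> 9 5 -9
swap   -> 9 -9 5
mod    -> 9 -4
79     -> 9 -4 79
+      -> 9 75
+      -> 84
-12    -> 84 -12
-      -> 96
8      -> 96 8
drop   -> 96
negate -> -96
dup    -> -96 -96
over   -> -96 -96 -96
*      -> -96 9216
swap   -> 9216 -96
swap   -> -96 9216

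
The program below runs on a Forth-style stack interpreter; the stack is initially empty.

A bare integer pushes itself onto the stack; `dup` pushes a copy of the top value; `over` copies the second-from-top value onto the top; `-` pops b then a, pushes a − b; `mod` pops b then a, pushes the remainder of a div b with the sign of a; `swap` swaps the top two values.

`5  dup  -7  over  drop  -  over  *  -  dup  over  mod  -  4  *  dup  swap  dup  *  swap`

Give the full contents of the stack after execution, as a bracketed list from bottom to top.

[48400, -220]

5    → 5
dup  → 5 5
-7   → 5 5 -7
over → 5 5 -7 5
drop → 5 5 -7
-    → 5 12
over → 5 12 5
*    → 5 60
-    → -55
dup  → -55 -55
over → -55 -55 -55
mod  → -55 0
-    → -55
4    → -55 4
*    → -220
dup  → -220 -220
swap → -220 -220
dup  → -220 -220 -220
*    → -220 48400
swap → 48400 -220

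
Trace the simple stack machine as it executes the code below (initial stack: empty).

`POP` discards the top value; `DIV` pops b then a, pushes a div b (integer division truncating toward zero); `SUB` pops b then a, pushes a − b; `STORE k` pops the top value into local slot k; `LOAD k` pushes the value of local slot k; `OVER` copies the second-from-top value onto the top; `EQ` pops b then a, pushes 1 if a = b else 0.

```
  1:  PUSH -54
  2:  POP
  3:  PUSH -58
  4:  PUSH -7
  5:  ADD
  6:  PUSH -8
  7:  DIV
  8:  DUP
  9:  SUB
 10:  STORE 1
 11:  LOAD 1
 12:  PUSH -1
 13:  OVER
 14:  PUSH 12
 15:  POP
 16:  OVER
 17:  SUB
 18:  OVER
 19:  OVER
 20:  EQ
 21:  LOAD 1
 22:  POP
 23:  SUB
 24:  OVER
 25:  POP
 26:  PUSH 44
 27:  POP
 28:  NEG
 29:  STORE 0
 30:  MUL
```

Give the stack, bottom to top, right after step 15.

[0, -1, 0]

PUSH -54  -54
POP       (empty)
PUSH -58  -58
PUSH -7   -58 -7
ADD       -65
PUSH -8   -65 -8
DIV       8
DUP       8 8
SUB       0
STORE 1   (empty)
LOAD 1    0
PUSH -1   0 -1
OVER      0 -1 0
PUSH 12   0 -1 0 12
POP       0 -1 0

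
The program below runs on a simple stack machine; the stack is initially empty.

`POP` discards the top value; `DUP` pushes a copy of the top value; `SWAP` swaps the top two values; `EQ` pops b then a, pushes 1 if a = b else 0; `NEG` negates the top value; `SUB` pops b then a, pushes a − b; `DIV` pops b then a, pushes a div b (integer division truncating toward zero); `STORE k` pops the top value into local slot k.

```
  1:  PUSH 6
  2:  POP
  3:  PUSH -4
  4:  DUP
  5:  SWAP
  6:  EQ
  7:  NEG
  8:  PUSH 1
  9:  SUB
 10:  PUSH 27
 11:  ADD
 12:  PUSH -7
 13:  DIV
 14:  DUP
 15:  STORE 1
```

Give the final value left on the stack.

PUSH 6  → [6]
POP     → []
PUSH -4 → [-4]
DUP     → [-4, -4]
SWAP    → [-4, -4]
EQ      → [1]
NEG     → [-1]
PUSH 1  → [-1, 1]
SUB     → [-2]
PUSH 27 → [-2, 27]
ADD     → [25]
PUSH -7 → [25, -7]
DIV     → [-3]
DUP     → [-3, -3]
STORE 1 → [-3]

-3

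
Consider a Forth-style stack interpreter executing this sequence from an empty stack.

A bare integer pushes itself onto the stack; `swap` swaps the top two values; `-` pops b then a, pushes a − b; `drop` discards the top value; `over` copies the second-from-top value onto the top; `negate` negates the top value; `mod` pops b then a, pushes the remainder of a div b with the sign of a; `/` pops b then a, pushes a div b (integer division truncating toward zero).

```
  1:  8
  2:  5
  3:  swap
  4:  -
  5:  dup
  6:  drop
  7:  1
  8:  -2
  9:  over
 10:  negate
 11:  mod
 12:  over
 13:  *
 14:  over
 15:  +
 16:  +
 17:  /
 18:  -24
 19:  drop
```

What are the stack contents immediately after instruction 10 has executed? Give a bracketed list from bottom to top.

[-3, 1, -2, -1]

8      : [8]
5      : [8, 5]
swap   : [5, 8]
-      : [-3]
dup    : [-3, -3]
drop   : [-3]
1      : [-3, 1]
-2     : [-3, 1, -2]
over   : [-3, 1, -2, 1]
negate : [-3, 1, -2, -1]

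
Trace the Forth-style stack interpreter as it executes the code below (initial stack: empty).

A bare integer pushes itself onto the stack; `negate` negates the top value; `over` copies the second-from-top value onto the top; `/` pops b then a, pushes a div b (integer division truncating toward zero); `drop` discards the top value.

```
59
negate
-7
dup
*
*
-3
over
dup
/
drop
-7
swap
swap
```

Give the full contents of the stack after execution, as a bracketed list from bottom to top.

59      [59]
negate  [-59]
-7      [-59, -7]
dup     [-59, -7, -7]
*       [-59, 49]
*       [-2891]
-3      [-2891, -3]
over    [-2891, -3, -2891]
dup     [-2891, -3, -2891, -2891]
/       [-2891, -3, 1]
drop    [-2891, -3]
-7      [-2891, -3, -7]
swap    [-2891, -7, -3]
swap    [-2891, -3, -7]

[-2891, -3, -7]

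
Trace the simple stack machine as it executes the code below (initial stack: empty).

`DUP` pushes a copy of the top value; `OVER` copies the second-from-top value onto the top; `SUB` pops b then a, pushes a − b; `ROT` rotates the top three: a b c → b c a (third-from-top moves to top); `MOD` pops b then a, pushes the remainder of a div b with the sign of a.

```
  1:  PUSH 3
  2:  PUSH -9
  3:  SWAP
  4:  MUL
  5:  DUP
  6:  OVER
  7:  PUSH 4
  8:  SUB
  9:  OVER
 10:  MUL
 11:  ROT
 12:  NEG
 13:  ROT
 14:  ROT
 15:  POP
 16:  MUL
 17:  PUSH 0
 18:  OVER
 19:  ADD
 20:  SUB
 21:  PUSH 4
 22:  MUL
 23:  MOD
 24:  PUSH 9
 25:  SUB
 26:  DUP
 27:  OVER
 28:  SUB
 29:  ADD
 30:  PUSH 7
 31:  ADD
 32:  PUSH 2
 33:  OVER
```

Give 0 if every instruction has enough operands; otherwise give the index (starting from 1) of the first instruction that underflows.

23

PUSH 3  : 3
PUSH -9 : 3 -9
SWAP    : -9 3
MUL     : -27
DUP     : -27 -27
OVER    : -27 -27 -27
PUSH 4  : -27 -27 -27 4
SUB     : -27 -27 -31
OVER    : -27 -27 -31 -27
MUL     : -27 -27 837
ROT     : -27 837 -27
NEG     : -27 837 27
ROT     : 837 27 -27
ROT     : 27 -27 837
POP     : 27 -27
MUL     : -729
PUSH 0  : -729 0
OVER    : -729 0 -729
ADD     : -729 -729
SUB     : 0
PUSH 4  : 0 4
MUL     : 0
MOD  — needs 2 operands, stack has 1 → underflow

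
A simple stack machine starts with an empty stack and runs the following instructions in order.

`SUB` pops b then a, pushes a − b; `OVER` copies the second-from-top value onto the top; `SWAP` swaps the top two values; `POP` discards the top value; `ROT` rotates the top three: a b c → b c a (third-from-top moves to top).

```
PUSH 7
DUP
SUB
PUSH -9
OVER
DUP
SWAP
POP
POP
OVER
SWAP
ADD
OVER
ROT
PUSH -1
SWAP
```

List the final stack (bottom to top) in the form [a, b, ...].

[-9, 0, -1, 0]

PUSH 7  → 7
DUP     → 7 7
SUB     → 0
PUSH -9 → 0 -9
OVER    → 0 -9 0
DUP     → 0 -9 0 0
SWAP    → 0 -9 0 0
POP     → 0 -9 0
POP     → 0 -9
OVER    → 0 -9 0
SWAP    → 0 0 -9
ADD     → 0 -9
OVER    → 0 -9 0
ROT     → -9 0 0
PUSH -1 → -9 0 0 -1
SWAP    → -9 0 -1 0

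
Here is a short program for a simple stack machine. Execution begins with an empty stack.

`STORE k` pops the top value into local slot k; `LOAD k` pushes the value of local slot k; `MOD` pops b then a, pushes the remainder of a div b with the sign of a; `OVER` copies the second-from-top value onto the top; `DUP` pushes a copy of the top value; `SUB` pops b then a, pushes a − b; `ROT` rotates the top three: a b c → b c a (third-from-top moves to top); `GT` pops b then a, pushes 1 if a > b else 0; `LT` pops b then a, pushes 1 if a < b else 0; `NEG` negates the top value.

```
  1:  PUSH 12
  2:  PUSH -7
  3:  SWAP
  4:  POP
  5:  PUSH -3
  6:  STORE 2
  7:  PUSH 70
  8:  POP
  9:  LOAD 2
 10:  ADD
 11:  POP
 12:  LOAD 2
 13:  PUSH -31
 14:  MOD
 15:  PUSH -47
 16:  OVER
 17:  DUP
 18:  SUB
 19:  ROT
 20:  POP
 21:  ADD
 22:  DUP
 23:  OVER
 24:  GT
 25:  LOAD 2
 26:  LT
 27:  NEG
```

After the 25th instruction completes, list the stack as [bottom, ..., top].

PUSH 12  : 12
PUSH -7  : 12 -7
SWAP     : -7 12
POP      : -7
PUSH -3  : -7 -3
STORE 2  : -7
PUSH 70  : -7 70
POP      : -7
LOAD 2   : -7 -3
ADD      : -10
POP      : (empty)
LOAD 2   : -3
PUSH -31 : -3 -31
MOD      : -3
PUSH -47 : -3 -47
OVER     : -3 -47 -3
DUP      : -3 -47 -3 -3
SUB      : -3 -47 0
ROT      : -47 0 -3
POP      : -47 0
ADD      : -47
DUP      : -47 -47
OVER     : -47 -47 -47
GT       : -47 0
LOAD 2   : -47 0 -3

[-47, 0, -3]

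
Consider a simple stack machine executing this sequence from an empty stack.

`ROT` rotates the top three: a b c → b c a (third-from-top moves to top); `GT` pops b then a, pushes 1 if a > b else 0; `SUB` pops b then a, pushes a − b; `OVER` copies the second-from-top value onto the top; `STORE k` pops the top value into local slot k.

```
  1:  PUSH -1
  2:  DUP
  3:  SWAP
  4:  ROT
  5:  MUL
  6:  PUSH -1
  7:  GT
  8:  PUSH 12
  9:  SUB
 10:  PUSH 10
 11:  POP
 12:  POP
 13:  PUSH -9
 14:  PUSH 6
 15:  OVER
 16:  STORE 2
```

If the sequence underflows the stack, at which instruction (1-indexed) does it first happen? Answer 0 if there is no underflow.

4

PUSH -1 -> -1
DUP     -> -1 -1
SWAP    -> -1 -1
ROT  — needs 3 operands, stack has 2 → underflow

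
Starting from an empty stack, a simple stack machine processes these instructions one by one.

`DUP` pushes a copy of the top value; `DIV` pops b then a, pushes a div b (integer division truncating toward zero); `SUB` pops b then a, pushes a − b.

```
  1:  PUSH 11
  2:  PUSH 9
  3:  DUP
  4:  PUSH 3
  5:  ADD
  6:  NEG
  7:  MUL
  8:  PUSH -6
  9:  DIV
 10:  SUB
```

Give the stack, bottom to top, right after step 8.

PUSH 11 → [11]
PUSH 9  → [11, 9]
DUP     → [11, 9, 9]
PUSH 3  → [11, 9, 9, 3]
ADD     → [11, 9, 12]
NEG     → [11, 9, -12]
MUL     → [11, -108]
PUSH -6 → [11, -108, -6]

[11, -108, -6]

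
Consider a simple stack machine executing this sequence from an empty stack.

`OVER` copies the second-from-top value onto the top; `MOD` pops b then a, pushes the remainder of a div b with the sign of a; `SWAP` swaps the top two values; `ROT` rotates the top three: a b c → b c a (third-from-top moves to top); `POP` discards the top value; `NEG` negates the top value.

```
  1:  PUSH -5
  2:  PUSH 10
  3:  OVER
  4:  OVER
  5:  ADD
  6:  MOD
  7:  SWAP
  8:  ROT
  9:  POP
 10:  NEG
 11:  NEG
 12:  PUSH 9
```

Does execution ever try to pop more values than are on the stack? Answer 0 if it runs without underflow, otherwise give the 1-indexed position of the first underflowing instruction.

PUSH -5  -5
PUSH 10  -5 10
OVER     -5 10 -5
OVER     -5 10 -5 10
ADD      -5 10 5
MOD      -5 0
SWAP     0 -5
ROT  — needs 3 operands, stack has 2 → underflow

8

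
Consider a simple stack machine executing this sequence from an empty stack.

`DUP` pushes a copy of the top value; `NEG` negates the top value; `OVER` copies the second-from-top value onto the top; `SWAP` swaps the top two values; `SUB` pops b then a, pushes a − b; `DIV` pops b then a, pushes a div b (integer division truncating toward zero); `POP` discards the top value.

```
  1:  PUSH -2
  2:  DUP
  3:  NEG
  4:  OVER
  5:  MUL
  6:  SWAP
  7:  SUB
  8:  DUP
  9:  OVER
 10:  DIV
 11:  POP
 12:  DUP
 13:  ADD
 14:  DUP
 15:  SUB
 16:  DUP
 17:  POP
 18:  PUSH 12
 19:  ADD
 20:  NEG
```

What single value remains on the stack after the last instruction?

-12

PUSH -2  [-2]
DUP      [-2, -2]
NEG      [-2, 2]
OVER     [-2, 2, -2]
MUL      [-2, -4]
SWAP     [-4, -2]
SUB      [-2]
DUP      [-2, -2]
OVER     [-2, -2, -2]
DIV      [-2, 1]
POP      [-2]
DUP      [-2, -2]
ADD      [-4]
DUP      [-4, -4]
SUB      [0]
DUP      [0, 0]
POP      [0]
PUSH 12  [0, 12]
ADD      [12]
NEG      [-12]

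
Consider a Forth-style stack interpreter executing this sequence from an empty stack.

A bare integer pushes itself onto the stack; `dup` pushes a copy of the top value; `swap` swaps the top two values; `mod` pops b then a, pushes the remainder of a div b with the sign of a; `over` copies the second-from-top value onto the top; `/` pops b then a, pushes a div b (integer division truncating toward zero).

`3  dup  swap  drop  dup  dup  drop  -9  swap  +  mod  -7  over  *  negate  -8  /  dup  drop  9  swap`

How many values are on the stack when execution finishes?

3      → [3]
dup    → [3, 3]
swap   → [3, 3]
drop   → [3]
dup    → [3, 3]
dup    → [3, 3, 3]
drop   → [3, 3]
-9     → [3, 3, -9]
swap   → [3, -9, 3]
+      → [3, -6]
mod    → [3]
-7     → [3, -7]
over   → [3, -7, 3]
*      → [3, -21]
negate → [3, 21]
-8     → [3, 21, -8]
/      → [3, -2]
dup    → [3, -2, -2]
drop   → [3, -2]
9      → [3, -2, 9]
swap   → [3, 9, -2]

3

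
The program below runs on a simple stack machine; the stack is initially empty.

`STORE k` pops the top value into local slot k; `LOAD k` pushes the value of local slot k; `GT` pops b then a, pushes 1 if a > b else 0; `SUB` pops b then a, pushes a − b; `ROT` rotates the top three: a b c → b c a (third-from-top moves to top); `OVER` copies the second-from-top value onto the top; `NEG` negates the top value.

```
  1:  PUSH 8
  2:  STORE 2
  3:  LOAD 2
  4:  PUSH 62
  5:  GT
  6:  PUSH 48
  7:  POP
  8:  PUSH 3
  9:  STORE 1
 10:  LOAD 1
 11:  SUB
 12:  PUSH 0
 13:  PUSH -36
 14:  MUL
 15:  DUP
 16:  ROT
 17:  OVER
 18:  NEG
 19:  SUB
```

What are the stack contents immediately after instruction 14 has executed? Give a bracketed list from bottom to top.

[-3, 0]

PUSH 8    [8]
STORE 2   []
LOAD 2    [8]
PUSH 62   [8, 62]
GT        [0]
PUSH 48   [0, 48]
POP       [0]
PUSH 3    [0, 3]
STORE 1   [0]
LOAD 1    [0, 3]
SUB       [-3]
PUSH 0    [-3, 0]
PUSH -36  [-3, 0, -36]
MUL       [-3, 0]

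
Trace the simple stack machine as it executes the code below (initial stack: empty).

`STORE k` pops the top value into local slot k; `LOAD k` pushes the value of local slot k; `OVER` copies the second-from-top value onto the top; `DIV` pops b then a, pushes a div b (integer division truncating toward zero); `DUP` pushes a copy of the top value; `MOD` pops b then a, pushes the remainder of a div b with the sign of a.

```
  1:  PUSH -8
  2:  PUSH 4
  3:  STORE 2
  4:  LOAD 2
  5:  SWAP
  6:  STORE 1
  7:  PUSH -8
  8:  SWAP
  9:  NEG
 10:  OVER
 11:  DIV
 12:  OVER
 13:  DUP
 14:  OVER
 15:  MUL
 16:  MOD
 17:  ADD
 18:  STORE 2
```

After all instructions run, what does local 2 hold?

-8

PUSH -8  -8
PUSH 4   -8 4
STORE 2  -8
LOAD 2   -8 4
SWAP     4 -8
STORE 1  4
PUSH -8  4 -8
SWAP     -8 4
NEG      -8 -4
OVER     -8 -4 -8
DIV      -8 0
OVER     -8 0 -8
DUP      -8 0 -8 -8
OVER     -8 0 -8 -8 -8
MUL      -8 0 -8 64
MOD      -8 0 -8
ADD      -8 -8
STORE 2  -8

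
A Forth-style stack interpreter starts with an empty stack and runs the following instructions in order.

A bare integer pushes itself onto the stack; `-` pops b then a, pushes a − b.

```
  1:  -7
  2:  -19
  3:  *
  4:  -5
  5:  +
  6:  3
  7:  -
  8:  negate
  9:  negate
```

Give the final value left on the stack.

125

-7     -> -7
-19    -> -7 -19
*      -> 133
-5     -> 133 -5
+      -> 128
3      -> 128 3
-      -> 125
negate -> -125
negate -> 125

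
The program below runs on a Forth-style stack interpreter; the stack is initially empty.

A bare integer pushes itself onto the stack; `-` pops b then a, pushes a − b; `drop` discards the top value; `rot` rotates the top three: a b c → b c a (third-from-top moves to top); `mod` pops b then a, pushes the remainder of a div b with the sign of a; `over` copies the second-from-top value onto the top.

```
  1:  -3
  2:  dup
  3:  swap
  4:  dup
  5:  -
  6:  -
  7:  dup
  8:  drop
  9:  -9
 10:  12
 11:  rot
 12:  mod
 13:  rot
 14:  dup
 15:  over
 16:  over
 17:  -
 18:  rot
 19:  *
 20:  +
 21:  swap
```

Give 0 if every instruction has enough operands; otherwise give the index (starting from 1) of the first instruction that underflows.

-3    [-3]
dup   [-3, -3]
swap  [-3, -3]
dup   [-3, -3, -3]
-     [-3, 0]
-     [-3]
dup   [-3, -3]
drop  [-3]
-9    [-3, -9]
12    [-3, -9, 12]
rot   [-9, 12, -3]
mod   [-9, 0]
rot  — needs 3 operands, stack has 2 → underflow

13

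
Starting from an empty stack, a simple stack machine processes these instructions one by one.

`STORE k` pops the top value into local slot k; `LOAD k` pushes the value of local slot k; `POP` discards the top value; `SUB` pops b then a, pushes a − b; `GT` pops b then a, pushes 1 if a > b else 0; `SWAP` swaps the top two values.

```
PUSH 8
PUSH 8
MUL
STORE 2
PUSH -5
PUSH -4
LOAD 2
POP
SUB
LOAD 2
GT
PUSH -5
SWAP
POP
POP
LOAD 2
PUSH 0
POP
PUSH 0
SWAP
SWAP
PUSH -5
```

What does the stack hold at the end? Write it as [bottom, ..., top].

PUSH 8  → [8]
PUSH 8  → [8, 8]
MUL     → [64]
STORE 2 → []
PUSH -5 → [-5]
PUSH -4 → [-5, -4]
LOAD 2  → [-5, -4, 64]
POP     → [-5, -4]
SUB     → [-1]
LOAD 2  → [-1, 64]
GT      → [0]
PUSH -5 → [0, -5]
SWAP    → [-5, 0]
POP     → [-5]
POP     → []
LOAD 2  → [64]
PUSH 0  → [64, 0]
POP     → [64]
PUSH 0  → [64, 0]
SWAP    → [0, 64]
SWAP    → [64, 0]
PUSH -5 → [64, 0, -5]

[64, 0, -5]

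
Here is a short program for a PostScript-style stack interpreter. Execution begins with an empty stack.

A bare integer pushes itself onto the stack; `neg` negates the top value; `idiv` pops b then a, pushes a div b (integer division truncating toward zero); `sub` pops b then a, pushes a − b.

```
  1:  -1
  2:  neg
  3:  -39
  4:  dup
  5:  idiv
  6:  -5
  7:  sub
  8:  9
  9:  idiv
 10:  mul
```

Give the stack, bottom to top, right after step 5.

[1, 1]

-1   -> -1
neg  -> 1
-39  -> 1 -39
dup  -> 1 -39 -39
idiv -> 1 1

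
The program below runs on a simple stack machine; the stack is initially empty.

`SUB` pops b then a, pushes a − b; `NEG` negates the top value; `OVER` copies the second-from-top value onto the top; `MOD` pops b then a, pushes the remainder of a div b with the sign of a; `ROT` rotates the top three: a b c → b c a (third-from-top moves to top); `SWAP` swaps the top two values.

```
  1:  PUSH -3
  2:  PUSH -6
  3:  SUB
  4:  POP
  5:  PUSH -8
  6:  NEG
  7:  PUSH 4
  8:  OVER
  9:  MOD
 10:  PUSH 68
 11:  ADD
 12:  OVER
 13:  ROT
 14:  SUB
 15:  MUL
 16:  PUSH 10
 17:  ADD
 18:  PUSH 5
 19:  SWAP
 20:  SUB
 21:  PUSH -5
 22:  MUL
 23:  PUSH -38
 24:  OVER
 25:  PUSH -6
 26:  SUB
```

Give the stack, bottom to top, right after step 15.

[0]

PUSH -3 : -3
PUSH -6 : -3 -6
SUB     : 3
POP     : (empty)
PUSH -8 : -8
NEG     : 8
PUSH 4  : 8 4
OVER    : 8 4 8
MOD     : 8 4
PUSH 68 : 8 4 68
ADD     : 8 72
OVER    : 8 72 8
ROT     : 72 8 8
SUB     : 72 0
MUL     : 0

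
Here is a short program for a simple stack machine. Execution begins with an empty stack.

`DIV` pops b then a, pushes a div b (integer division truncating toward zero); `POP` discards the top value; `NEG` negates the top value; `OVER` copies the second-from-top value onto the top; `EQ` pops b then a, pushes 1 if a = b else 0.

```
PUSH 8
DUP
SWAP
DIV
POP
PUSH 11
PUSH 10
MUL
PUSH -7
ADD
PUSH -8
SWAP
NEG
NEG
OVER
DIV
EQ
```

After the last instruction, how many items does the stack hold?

1

PUSH 8  : [8]
DUP     : [8, 8]
SWAP    : [8, 8]
DIV     : [1]
POP     : []
PUSH 11 : [11]
PUSH 10 : [11, 10]
MUL     : [110]
PUSH -7 : [110, -7]
ADD     : [103]
PUSH -8 : [103, -8]
SWAP    : [-8, 103]
NEG     : [-8, -103]
NEG     : [-8, 103]
OVER    : [-8, 103, -8]
DIV     : [-8, -12]
EQ      : [0]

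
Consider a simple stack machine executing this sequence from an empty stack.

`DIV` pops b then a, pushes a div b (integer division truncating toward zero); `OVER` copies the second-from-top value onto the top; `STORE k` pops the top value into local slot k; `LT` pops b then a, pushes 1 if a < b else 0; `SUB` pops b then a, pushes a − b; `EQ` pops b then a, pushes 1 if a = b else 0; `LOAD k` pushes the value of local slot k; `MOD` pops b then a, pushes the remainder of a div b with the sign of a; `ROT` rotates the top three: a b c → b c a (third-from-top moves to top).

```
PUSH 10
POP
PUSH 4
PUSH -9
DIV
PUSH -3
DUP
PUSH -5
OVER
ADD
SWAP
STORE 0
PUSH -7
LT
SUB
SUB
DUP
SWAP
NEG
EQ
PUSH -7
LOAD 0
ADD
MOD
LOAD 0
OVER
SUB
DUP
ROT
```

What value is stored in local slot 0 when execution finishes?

-3

PUSH 10 → 10
POP     → (empty)
PUSH 4  → 4
PUSH -9 → 4 -9
DIV     → 0
PUSH -3 → 0 -3
DUP     → 0 -3 -3
PUSH -5 → 0 -3 -3 -5
OVER    → 0 -3 -3 -5 -3
ADD     → 0 -3 -3 -8
SWAP    → 0 -3 -8 -3
STORE 0 → 0 -3 -8
PUSH -7 → 0 -3 -8 -7
LT      → 0 -3 1
SUB     → 0 -4
SUB     → 4
DUP     → 4 4
SWAP    → 4 4
NEG     → 4 -4
EQ      → 0
PUSH -7 → 0 -7
LOAD 0  → 0 -7 -3
ADD     → 0 -10
MOD     → 0
LOAD 0  → 0 -3
OVER    → 0 -3 0
SUB     → 0 -3
DUP     → 0 -3 -3
ROT     → -3 -3 0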